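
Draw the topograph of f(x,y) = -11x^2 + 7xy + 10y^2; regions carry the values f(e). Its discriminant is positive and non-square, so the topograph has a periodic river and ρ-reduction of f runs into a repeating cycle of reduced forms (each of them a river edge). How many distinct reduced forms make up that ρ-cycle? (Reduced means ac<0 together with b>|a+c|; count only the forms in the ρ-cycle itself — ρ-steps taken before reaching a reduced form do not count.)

D = 489, ⌊√D⌋ = 22
river: ρ → (10,13,-8)
river: ρ → (-8,19,4)
river: ρ → (4,21,-3)
river: ρ → (-3,21,4)
river: ρ → (4,19,-8)
river: ρ → (-8,13,10)
river: ρ → (10,7,-11)
river: ρ → (-11,15,6)
river: ρ → (6,21,-2)
river: ρ → (-2,19,16)
river: ρ → (16,13,-5)
river: ρ → (-5,17,10)
river: ρ → (10,3,-12)
river: ρ → (-12,21,1)
river: ρ → (1,21,-12)
river: ρ → (-12,3,10)
river: ρ → (10,17,-5)
river: ρ → (-5,13,16)
river: ρ → (16,19,-2)
river: ρ → (-2,21,6)
river: ρ → (6,15,-11)
river: ρ → (-11,7,10)
ρ-cycle length = 22 (tail of 0 descent steps not counted)

22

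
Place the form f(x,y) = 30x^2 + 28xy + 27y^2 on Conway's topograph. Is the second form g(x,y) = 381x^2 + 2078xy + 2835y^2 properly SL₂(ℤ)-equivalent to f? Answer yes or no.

D₁ = -2456, D₂ = -2456
f: flip: (30,28,27)→(27,-28,30)
f: translate: b→26 (≡-28 mod 54), so (27,-28,30)→(27,26,29)
f: reduced (well bottom): (27,26,29) with a≤c, −a<b≤a
g: translate: b→-208 (≡2078 mod 762), so (381,2078,2835)→(381,-208,30)
g: flip: (381,-208,30)→(30,208,381)
g: translate: b→28 (≡208 mod 60), so (30,208,381)→(30,28,27)
g: flip: (30,28,27)→(27,-28,30)
g: translate: b→26 (≡-28 mod 54), so (27,-28,30)→(27,26,29)
g: reduced (well bottom): (27,26,29) with a≤c, −a<b≤a
reduced forms (27, 26, 29) vs (27, 26, 29) ⇒ equivalent

yes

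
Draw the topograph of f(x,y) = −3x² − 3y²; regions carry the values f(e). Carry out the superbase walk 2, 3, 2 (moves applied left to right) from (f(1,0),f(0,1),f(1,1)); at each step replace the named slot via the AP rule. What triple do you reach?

start (-3,-3,-6) = (f(1,0),f(0,1),f(1,1))
replace slot 2: 2·((-3)+(-6)) − (-3) = -15 → (-3,-15,-6)
replace slot 3: 2·((-3)+(-15)) − (-6) = -30 → (-3,-15,-30)
replace slot 2: 2·((-3)+(-30)) − (-15) = -51 → (-3,-51,-30)

-3,-51,-30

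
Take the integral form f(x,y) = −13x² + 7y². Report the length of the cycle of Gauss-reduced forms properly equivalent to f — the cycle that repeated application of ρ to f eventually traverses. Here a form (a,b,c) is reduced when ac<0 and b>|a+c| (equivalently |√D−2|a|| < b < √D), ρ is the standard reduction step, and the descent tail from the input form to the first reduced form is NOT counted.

D = 364, ⌊√D⌋ = 19
descent: ρ → (7,14,-6)  [lands on river]
river: ρ → (-6,10,11)
river: ρ → (11,12,-5)
river: ρ → (-5,18,2)
river: ρ → (2,18,-5)
river: ρ → (-5,12,11)
river: ρ → (11,10,-6)
river: ρ → (-6,14,7)
ρ-cycle length = 8 (tail of 1 descent step not counted)

8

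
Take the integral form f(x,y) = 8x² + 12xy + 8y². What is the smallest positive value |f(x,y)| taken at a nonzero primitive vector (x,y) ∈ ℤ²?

translate: b→-4 (≡12 mod 16), so (8,12,8)→(8,-4,4)
flip: (8,-4,4)→(4,4,8)
reduced (well bottom): (4,4,8) with a≤c, −a<b≤a
well minimum = a = 4

4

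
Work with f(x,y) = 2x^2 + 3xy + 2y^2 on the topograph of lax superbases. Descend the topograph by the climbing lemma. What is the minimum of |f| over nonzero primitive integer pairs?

translate: b→-1 (≡3 mod 4), so (2,3,2)→(2,-1,1)
flip: (2,-1,1)→(1,1,2)
reduced (well bottom): (1,1,2) with a≤c, −a<b≤a
well minimum = a = 1

1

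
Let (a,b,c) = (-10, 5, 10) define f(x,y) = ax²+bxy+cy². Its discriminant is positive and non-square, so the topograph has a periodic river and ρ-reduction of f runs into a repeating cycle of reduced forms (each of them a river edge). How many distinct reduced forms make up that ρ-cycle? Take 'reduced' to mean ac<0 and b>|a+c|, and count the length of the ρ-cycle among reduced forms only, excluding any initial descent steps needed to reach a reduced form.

D = 425, ⌊√D⌋ = 20
river: ρ → (10,15,-5)
river: ρ → (-5,15,10)
river: ρ → (10,5,-10)
river: ρ → (-10,15,5)
river: ρ → (5,15,-10)
river: ρ → (-10,5,10)
ρ-cycle length = 6 (tail of 0 descent steps not counted)

6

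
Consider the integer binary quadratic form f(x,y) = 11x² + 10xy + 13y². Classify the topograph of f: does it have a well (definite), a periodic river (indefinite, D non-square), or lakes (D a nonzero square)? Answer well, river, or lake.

D = b²−4ac = 10² − 4·11·13 = -472
D < 0 ⇒ definite ⇒ every region one sign ⇒ single well

well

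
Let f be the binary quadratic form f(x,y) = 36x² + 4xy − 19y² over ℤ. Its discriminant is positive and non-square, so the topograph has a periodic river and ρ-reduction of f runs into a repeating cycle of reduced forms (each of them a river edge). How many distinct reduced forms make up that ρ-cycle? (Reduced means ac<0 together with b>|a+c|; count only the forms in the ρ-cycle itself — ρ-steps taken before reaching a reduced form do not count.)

D = 2752, ⌊√D⌋ = 52
descent: ρ → (-19,34,21)  [lands on river]
river: ρ → (21,50,-3)
river: ρ → (-3,52,4)
river: ρ → (4,52,-3)
river: ρ → (-3,50,21)
river: ρ → (21,34,-19)
river: ρ → (-19,42,13)
river: ρ → (13,36,-28)
river: ρ → (-28,20,21)
river: ρ → (21,22,-27)
river: ρ → (-27,32,16)
river: ρ → (16,32,-27)
river: ρ → (-27,22,21)
river: ρ → (21,20,-28)
river: ρ → (-28,36,13)
river: ρ → (13,42,-19)
ρ-cycle length = 16 (tail of 1 descent step not counted)

16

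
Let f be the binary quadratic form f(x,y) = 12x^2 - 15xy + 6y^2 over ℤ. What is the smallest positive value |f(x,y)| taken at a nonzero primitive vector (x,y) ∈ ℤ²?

translate: b→9 (≡-15 mod 24), so (12,-15,6)→(12,9,3)
flip: (12,9,3)→(3,-9,12)
translate: b→3 (≡-9 mod 6), so (3,-9,12)→(3,3,6)
reduced (well bottom): (3,3,6) with a≤c, −a<b≤a
well minimum = a = 3

3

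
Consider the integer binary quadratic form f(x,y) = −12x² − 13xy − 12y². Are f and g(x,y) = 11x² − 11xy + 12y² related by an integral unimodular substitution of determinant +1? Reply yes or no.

D₁ = -407, D₂ = -407
f is negative-definite; reduce −f:
−f: translate: b→-11 (≡13 mod 24), so (12,13,12)→(12,-11,11)
−f: flip: (12,-11,11)→(11,11,12)
−f: reduced (well bottom): (11,11,12) with a≤c, −a<b≤a
flip sign back: reduced form of f is (-11,-11,-12)
g: translate: b→11 (≡-11 mod 22), so (11,-11,12)→(11,11,12)
g: reduced (well bottom): (11,11,12) with a≤c, −a<b≤a
reduced forms (-11, -11, -12) vs (11, 11, 12) ⇒ inequivalent

no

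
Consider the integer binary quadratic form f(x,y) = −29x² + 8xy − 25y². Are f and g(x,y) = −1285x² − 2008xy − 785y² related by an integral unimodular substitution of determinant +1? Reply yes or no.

D₁ = -2836, D₂ = -2836
f is negative-definite; reduce −f:
−f: flip: (29,-8,25)→(25,8,29)
−f: reduced (well bottom): (25,8,29) with a≤c, −a<b≤a
flip sign back: reduced form of f is (-25,-8,-29)
g is negative-definite; reduce −g:
−g: translate: b→-562 (≡2008 mod 2570), so (1285,2008,785)→(1285,-562,62)
−g: flip: (1285,-562,62)→(62,562,1285)
−g: translate: b→-58 (≡562 mod 124), so (62,562,1285)→(62,-58,25)
−g: flip: (62,-58,25)→(25,58,62)
−g: translate: b→8 (≡58 mod 50), so (25,58,62)→(25,8,29)
−g: reduced (well bottom): (25,8,29) with a≤c, −a<b≤a
flip sign back: reduced form of g is (-25,-8,-29)
reduced forms (-25, -8, -29) vs (-25, -8, -29) ⇒ equivalent

yes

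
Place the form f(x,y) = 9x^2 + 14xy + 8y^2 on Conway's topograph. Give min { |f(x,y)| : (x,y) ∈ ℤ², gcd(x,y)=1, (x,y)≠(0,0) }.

translate: b→-4 (≡14 mod 18), so (9,14,8)→(9,-4,3)
flip: (9,-4,3)→(3,4,9)
translate: b→-2 (≡4 mod 6), so (3,4,9)→(3,-2,8)
reduced (well bottom): (3,-2,8) with a≤c, −a<b≤a
well minimum = a = 3

3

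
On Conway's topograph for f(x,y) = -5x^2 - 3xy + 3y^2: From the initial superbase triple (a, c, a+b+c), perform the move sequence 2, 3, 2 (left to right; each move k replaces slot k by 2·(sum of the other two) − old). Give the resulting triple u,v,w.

start (-5,3,-5) = (f(1,0),f(0,1),f(1,1))
replace slot 2: 2·((-5)+(-5)) − 3 = -23 → (-5,-23,-5)
replace slot 3: 2·((-5)+(-23)) − (-5) = -51 → (-5,-23,-51)
replace slot 2: 2·((-5)+(-51)) − (-23) = -89 → (-5,-89,-51)

-5,-89,-51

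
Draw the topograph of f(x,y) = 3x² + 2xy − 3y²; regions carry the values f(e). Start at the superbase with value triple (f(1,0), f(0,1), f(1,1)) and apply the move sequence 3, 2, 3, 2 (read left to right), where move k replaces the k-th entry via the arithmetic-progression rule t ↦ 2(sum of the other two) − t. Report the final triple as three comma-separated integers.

start (3,-3,2) = (f(1,0),f(0,1),f(1,1))
replace slot 3: 2·(3+(-3)) − 2 = -2 → (3,-3,-2)
replace slot 2: 2·(3+(-2)) − (-3) = 5 → (3,5,-2)
replace slot 3: 2·(3+5) − (-2) = 18 → (3,5,18)
replace slot 2: 2·(3+18) − 5 = 37 → (3,37,18)

3,37,18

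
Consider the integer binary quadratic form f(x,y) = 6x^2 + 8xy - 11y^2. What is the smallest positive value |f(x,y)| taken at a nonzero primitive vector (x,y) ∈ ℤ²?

river: ρ → (-11,14,3)
river: ρ → (3,16,-6)
river: ρ → (-6,8,11)
river: ρ → (11,14,-3)
river: ρ → (-3,16,6)
river: ρ → (6,8,-11)
closes: descent 0, river 6
min |a| on river = 3

3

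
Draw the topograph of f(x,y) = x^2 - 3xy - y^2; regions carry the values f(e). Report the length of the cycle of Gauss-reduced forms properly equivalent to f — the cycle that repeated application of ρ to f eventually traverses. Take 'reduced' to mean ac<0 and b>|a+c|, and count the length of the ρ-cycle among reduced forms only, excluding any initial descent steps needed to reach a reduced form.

D = 13, ⌊√D⌋ = 3
descent: ρ → (-1,3,1)  [lands on river]
river: ρ → (1,3,-1)
ρ-cycle length = 2 (tail of 1 descent step not counted)

2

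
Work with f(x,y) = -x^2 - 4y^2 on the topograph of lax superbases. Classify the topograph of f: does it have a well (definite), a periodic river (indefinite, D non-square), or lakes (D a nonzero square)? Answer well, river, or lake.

D = b²−4ac = 0² − 4·(-1)·(-4) = -16
D < 0 ⇒ definite ⇒ every region one sign ⇒ single well

well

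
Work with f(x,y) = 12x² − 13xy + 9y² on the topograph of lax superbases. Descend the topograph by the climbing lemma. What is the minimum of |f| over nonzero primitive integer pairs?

translate: b→11 (≡-13 mod 24), so (12,-13,9)→(12,11,8)
flip: (12,11,8)→(8,-11,12)
translate: b→5 (≡-11 mod 16), so (8,-11,12)→(8,5,9)
reduced (well bottom): (8,5,9) with a≤c, −a<b≤a
well minimum = a = 8

8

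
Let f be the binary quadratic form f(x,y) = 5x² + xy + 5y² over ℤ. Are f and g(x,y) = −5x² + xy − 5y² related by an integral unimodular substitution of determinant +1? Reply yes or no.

D₁ = -99, D₂ = -99
f: reduced (well bottom): (5,1,5) with a≤c, −a<b≤a
g is negative-definite; reduce −g:
−g: flip: (5,-1,5)→(5,1,5)
−g: reduced (well bottom): (5,1,5) with a≤c, −a<b≤a
flip sign back: reduced form of g is (-5,-1,-5)
reduced forms (5, 1, 5) vs (-5, -1, -5) ⇒ inequivalent

no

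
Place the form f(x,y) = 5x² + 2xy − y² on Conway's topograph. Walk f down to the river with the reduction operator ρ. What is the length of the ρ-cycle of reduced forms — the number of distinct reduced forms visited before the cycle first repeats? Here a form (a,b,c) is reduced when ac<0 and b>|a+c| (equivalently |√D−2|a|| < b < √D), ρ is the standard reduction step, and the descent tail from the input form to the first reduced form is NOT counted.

D = 24, ⌊√D⌋ = 4
descent: ρ → (-1,4,2)  [lands on river]
river: ρ → (2,4,-1)
ρ-cycle length = 2 (tail of 1 descent step not counted)

2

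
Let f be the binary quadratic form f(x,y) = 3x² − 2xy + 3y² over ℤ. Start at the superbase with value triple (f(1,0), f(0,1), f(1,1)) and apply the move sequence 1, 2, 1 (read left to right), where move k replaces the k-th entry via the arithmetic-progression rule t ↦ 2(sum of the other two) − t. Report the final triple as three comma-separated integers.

start (3,3,4) = (f(1,0),f(0,1),f(1,1))
replace slot 1: 2·(3+4) − 3 = 11 → (11,3,4)
replace slot 2: 2·(11+4) − 3 = 27 → (11,27,4)
replace slot 1: 2·(27+4) − 11 = 51 → (51,27,4)

51,27,4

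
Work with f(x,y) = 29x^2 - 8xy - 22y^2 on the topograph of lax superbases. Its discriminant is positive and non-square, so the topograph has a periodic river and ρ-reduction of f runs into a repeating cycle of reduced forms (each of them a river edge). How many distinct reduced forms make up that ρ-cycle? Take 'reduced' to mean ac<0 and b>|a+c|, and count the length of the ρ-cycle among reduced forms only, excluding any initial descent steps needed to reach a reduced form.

D = 2616, ⌊√D⌋ = 51
descent: ρ → (-22,8,29)  [lands on river]
river: ρ → (29,50,-1)
river: ρ → (-1,50,29)
river: ρ → (29,8,-22)
river: ρ → (-22,36,15)
river: ρ → (15,24,-34)
river: ρ → (-34,44,5)
river: ρ → (5,46,-25)
river: ρ → (-25,4,26)
river: ρ → (26,48,-3)
river: ρ → (-3,48,26)
river: ρ → (26,4,-25)
river: ρ → (-25,46,5)
river: ρ → (5,44,-34)
river: ρ → (-34,24,15)
river: ρ → (15,36,-22)
ρ-cycle length = 16 (tail of 1 descent step not counted)

16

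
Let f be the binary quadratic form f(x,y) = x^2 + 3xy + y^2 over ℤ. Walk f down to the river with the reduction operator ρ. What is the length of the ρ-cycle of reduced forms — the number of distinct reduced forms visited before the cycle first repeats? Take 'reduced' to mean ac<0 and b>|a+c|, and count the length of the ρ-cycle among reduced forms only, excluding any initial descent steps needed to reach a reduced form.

D = 5, ⌊√D⌋ = 2
descent: ρ → (1,1,-1)  [lands on river]
river: ρ → (-1,1,1)
ρ-cycle length = 2 (tail of 1 descent step not counted)

2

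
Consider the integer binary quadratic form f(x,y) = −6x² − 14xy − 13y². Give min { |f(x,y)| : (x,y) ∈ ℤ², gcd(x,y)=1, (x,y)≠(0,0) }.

translate: b→2 (≡14 mod 12), so (6,14,13)→(6,2,5)
flip: (6,2,5)→(5,-2,6)
reduced (well bottom): (5,-2,6) with a≤c, −a<b≤a
well minimum |f| = |-5| = 5 (negative-definite)

5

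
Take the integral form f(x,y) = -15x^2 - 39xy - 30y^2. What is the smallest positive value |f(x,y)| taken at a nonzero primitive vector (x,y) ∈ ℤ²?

translate: b→9 (≡39 mod 30), so (15,39,30)→(15,9,6)
flip: (15,9,6)→(6,-9,15)
translate: b→3 (≡-9 mod 12), so (6,-9,15)→(6,3,12)
reduced (well bottom): (6,3,12) with a≤c, −a<b≤a
well minimum |f| = |-6| = 6 (negative-definite)

6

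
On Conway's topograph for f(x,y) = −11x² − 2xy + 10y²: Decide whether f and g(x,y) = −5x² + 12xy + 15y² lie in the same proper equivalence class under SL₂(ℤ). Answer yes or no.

D₁ = 444, D₂ = 444
river cycle of f (length 6): (10, 2, -11), (-11, 20, 1), (1, 20, -11), (-11, 2, 10), (10, 18, -3), (-3, 18, 10)
river cycle of g (length 6): (15, 18, -2), (-2, 18, 15), (15, 12, -5), (-5, 18, 6), (6, 18, -5), (-5, 12, 15)
cycles differ ⇒ inequivalent

no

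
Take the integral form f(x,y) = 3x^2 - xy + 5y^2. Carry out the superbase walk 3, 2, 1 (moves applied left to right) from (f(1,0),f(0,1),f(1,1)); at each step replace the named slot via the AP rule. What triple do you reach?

start (3,5,7) = (f(1,0),f(0,1),f(1,1))
replace slot 3: 2·(3+5) − 7 = 9 → (3,5,9)
replace slot 2: 2·(3+9) − 5 = 19 → (3,19,9)
replace slot 1: 2·(19+9) − 3 = 53 → (53,19,9)

53,19,9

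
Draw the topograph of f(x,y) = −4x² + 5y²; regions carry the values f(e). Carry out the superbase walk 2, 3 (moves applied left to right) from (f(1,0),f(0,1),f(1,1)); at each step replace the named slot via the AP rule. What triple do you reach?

start (-4,5,1) = (f(1,0),f(0,1),f(1,1))
replace slot 2: 2·((-4)+1) − 5 = -11 → (-4,-11,1)
replace slot 3: 2·((-4)+(-11)) − 1 = -31 → (-4,-11,-31)

-4,-11,-31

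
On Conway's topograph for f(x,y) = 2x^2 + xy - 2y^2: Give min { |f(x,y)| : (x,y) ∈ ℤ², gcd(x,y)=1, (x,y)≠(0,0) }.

river: ρ → (-2,3,1)
river: ρ → (1,3,-2)
river: ρ → (-2,1,2)
river: ρ → (2,3,-1)
river: ρ → (-1,3,2)
river: ρ → (2,1,-2)
closes: descent 0, river 6
min |a| on river = 1

1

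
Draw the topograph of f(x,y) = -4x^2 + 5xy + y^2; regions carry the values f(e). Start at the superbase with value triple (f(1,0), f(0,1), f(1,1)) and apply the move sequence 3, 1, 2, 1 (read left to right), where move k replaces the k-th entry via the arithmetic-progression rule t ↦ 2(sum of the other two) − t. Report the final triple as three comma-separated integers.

start (-4,1,2) = (f(1,0),f(0,1),f(1,1))
replace slot 3: 2·((-4)+1) − 2 = -8 → (-4,1,-8)
replace slot 1: 2·(1+(-8)) − (-4) = -10 → (-10,1,-8)
replace slot 2: 2·((-10)+(-8)) − 1 = -37 → (-10,-37,-8)
replace slot 1: 2·((-37)+(-8)) − (-10) = -80 → (-80,-37,-8)

-80,-37,-8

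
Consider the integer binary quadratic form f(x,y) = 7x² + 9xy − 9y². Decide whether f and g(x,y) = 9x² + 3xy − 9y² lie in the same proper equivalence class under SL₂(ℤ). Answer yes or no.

D₁ = 333, D₂ = 333
river cycle of f (length 6): (-9, 9, 7), (7, 5, -11), (-11, 17, 1), (1, 17, -11), (-11, 5, 7), (7, 9, -9)
river cycle of g (length 6): (-9, 15, 3), (3, 15, -9), (-9, 3, 9), (9, 15, -3), (-3, 15, 9), (9, 3, -9)
cycles differ ⇒ inequivalent

no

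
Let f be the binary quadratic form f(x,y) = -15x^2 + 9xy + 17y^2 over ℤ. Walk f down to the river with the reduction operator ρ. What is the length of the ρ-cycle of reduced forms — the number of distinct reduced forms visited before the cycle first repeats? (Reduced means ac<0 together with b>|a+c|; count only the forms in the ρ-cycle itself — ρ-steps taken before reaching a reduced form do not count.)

D = 1101, ⌊√D⌋ = 33
river: ρ → (17,25,-7)
river: ρ → (-7,31,5)
river: ρ → (5,29,-13)
river: ρ → (-13,23,11)
river: ρ → (11,21,-15)
river: ρ → (-15,9,17)
ρ-cycle length = 6 (tail of 0 descent steps not counted)

6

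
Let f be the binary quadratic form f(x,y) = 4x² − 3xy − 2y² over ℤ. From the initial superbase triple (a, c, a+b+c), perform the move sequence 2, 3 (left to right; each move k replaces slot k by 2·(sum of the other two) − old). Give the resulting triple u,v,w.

start (4,-2,-1) = (f(1,0),f(0,1),f(1,1))
replace slot 2: 2·(4+(-1)) − (-2) = 8 → (4,8,-1)
replace slot 3: 2·(4+8) − (-1) = 25 → (4,8,25)

4,8,25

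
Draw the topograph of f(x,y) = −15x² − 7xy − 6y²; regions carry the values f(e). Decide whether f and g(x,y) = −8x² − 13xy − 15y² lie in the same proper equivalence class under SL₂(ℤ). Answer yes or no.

D₁ = -311, D₂ = -311
f is negative-definite; reduce −f:
−f: flip: (15,7,6)→(6,-7,15)
−f: translate: b→5 (≡-7 mod 12), so (6,-7,15)→(6,5,14)
−f: reduced (well bottom): (6,5,14) with a≤c, −a<b≤a
flip sign back: reduced form of f is (-6,-5,-14)
g is negative-definite; reduce −g:
−g: translate: b→-3 (≡13 mod 16), so (8,13,15)→(8,-3,10)
−g: reduced (well bottom): (8,-3,10) with a≤c, −a<b≤a
flip sign back: reduced form of g is (-8,3,-10)
reduced forms (-6, -5, -14) vs (-8, 3, -10) ⇒ inequivalent

no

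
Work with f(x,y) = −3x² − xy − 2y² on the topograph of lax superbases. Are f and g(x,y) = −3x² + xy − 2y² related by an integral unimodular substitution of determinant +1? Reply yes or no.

D₁ = -23, D₂ = -23
f is negative-definite; reduce −f:
−f: flip: (3,1,2)→(2,-1,3)
−f: reduced (well bottom): (2,-1,3) with a≤c, −a<b≤a
flip sign back: reduced form of f is (-2,1,-3)
g is negative-definite; reduce −g:
−g: flip: (3,-1,2)→(2,1,3)
−g: reduced (well bottom): (2,1,3) with a≤c, −a<b≤a
flip sign back: reduced form of g is (-2,-1,-3)
reduced forms (-2, 1, -3) vs (-2, -1, -3) ⇒ inequivalent

no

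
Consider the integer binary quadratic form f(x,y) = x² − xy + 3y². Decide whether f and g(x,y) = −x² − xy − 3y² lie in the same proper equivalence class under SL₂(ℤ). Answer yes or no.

D₁ = -11, D₂ = -11
f: translate: b→1 (≡-1 mod 2), so (1,-1,3)→(1,1,3)
f: reduced (well bottom): (1,1,3) with a≤c, −a<b≤a
g is negative-definite; reduce −g:
−g: reduced (well bottom): (1,1,3) with a≤c, −a<b≤a
flip sign back: reduced form of g is (-1,-1,-3)
reduced forms (1, 1, 3) vs (-1, -1, -3) ⇒ inequivalent

no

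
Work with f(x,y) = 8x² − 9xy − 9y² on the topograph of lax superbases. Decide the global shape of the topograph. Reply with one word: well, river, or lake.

D = b²−4ac = (-9)² − 4·8·(-9) = 369
D > 0 non-square ⇒ indefinite ⇒ periodic river

river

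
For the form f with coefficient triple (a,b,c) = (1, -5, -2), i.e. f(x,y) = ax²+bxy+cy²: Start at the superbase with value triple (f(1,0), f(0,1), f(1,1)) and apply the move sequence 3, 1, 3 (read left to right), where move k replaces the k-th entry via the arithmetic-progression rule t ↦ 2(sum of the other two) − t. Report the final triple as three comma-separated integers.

start (1,-2,-6) = (f(1,0),f(0,1),f(1,1))
replace slot 3: 2·(1+(-2)) − (-6) = 4 → (1,-2,4)
replace slot 1: 2·((-2)+4) − 1 = 3 → (3,-2,4)
replace slot 3: 2·(3+(-2)) − 4 = -2 → (3,-2,-2)

3,-2,-2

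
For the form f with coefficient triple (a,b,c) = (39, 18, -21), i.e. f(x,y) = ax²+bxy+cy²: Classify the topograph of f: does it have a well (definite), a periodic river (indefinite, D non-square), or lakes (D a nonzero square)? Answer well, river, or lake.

D = b²−4ac = 18² − 4·39·(-21) = 3600
D = 60² is a perfect square ⇒ form factors over ℤ ⇒ lakes

lake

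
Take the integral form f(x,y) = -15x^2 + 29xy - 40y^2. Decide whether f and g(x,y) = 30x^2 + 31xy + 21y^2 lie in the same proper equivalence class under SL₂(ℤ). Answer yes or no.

D₁ = -1559, D₂ = -1559
f is negative-definite; reduce −f:
−f: translate: b→1 (≡-29 mod 30), so (15,-29,40)→(15,1,26)
−f: reduced (well bottom): (15,1,26) with a≤c, −a<b≤a
flip sign back: reduced form of f is (-15,-1,-26)
g: translate: b→-29 (≡31 mod 60), so (30,31,21)→(30,-29,20)
g: flip: (30,-29,20)→(20,29,30)
g: translate: b→-11 (≡29 mod 40), so (20,29,30)→(20,-11,21)
g: reduced (well bottom): (20,-11,21) with a≤c, −a<b≤a
reduced forms (-15, -1, -26) vs (20, -11, 21) ⇒ inequivalent

no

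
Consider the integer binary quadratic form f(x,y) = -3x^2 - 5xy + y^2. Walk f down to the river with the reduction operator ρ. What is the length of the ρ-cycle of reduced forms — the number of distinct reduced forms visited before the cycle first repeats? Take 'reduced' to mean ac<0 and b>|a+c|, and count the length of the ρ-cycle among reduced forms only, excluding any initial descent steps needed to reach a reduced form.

D = 37, ⌊√D⌋ = 6
descent: ρ → (1,5,-3)  [lands on river]
river: ρ → (-3,1,3)
river: ρ → (3,5,-1)
river: ρ → (-1,5,3)
river: ρ → (3,1,-3)
river: ρ → (-3,5,1)
ρ-cycle length = 6 (tail of 1 descent step not counted)

6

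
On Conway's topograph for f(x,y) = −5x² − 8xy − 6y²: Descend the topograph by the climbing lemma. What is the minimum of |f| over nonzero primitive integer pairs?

translate: b→-2 (≡8 mod 10), so (5,8,6)→(5,-2,3)
flip: (5,-2,3)→(3,2,5)
reduced (well bottom): (3,2,5) with a≤c, −a<b≤a
well minimum |f| = |-3| = 3 (negative-definite)

3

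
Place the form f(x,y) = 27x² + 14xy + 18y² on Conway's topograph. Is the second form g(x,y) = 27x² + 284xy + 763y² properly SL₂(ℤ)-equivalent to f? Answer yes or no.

D₁ = -1748, D₂ = -1748
f: flip: (27,14,18)→(18,-14,27)
f: reduced (well bottom): (18,-14,27) with a≤c, −a<b≤a
g: translate: b→14 (≡284 mod 54), so (27,284,763)→(27,14,18)
g: flip: (27,14,18)→(18,-14,27)
g: reduced (well bottom): (18,-14,27) with a≤c, −a<b≤a
reduced forms (18, -14, 27) vs (18, -14, 27) ⇒ equivalent

yes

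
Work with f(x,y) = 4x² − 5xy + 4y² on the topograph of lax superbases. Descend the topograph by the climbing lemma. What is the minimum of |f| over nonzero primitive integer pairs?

translate: b→3 (≡-5 mod 8), so (4,-5,4)→(4,3,3)
flip: (4,3,3)→(3,-3,4)
translate: b→3 (≡-3 mod 6), so (3,-3,4)→(3,3,4)
reduced (well bottom): (3,3,4) with a≤c, −a<b≤a
well minimum = a = 3

3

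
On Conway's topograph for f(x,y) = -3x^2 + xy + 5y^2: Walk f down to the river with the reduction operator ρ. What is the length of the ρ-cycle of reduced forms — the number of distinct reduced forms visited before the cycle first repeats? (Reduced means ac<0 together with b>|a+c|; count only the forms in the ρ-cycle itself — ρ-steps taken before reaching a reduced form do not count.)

D = 61, ⌊√D⌋ = 7
descent: ρ → (5,-1,-3)
descent: ρ → (-3,7,1)  [lands on river]
river: ρ → (1,7,-3)
river: ρ → (-3,5,3)
river: ρ → (3,7,-1)
river: ρ → (-1,7,3)
river: ρ → (3,5,-3)
ρ-cycle length = 6 (tail of 2 descent steps not counted)

6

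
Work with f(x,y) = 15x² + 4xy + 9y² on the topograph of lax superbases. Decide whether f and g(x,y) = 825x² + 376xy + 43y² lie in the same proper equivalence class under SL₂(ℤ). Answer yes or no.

D₁ = -524, D₂ = -524
f: flip: (15,4,9)→(9,-4,15)
f: reduced (well bottom): (9,-4,15) with a≤c, −a<b≤a
g: flip: (825,376,43)→(43,-376,825)
g: translate: b→-32 (≡-376 mod 86), so (43,-376,825)→(43,-32,9)
g: flip: (43,-32,9)→(9,32,43)
g: translate: b→-4 (≡32 mod 18), so (9,32,43)→(9,-4,15)
g: reduced (well bottom): (9,-4,15) with a≤c, −a<b≤a
reduced forms (9, -4, 15) vs (9, -4, 15) ⇒ equivalent

yes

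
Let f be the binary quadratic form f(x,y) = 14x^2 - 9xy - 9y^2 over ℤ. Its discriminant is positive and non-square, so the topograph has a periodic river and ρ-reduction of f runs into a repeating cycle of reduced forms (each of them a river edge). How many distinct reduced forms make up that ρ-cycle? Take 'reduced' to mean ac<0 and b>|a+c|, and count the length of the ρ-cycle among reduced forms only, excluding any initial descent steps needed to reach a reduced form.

D = 585, ⌊√D⌋ = 24
descent: ρ → (-9,9,14)  [lands on river]
river: ρ → (14,19,-4)
river: ρ → (-4,21,9)
river: ρ → (9,15,-10)
river: ρ → (-10,5,14)
river: ρ → (14,23,-1)
river: ρ → (-1,23,14)
river: ρ → (14,5,-10)
river: ρ → (-10,15,9)
river: ρ → (9,21,-4)
river: ρ → (-4,19,14)
river: ρ → (14,9,-9)
ρ-cycle length = 12 (tail of 1 descent step not counted)

12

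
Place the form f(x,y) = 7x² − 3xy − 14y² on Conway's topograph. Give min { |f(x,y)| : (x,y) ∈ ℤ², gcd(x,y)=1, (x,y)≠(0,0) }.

descent: ρ → (-14,3,7)
descent: ρ → (7,11,-10)  [lands on river]
river: ρ → (-10,9,8)
river: ρ → (8,7,-11)
river: ρ → (-11,15,4)
river: ρ → (4,17,-7)
river: ρ → (-7,11,10)
river: ρ → (10,9,-8)
river: ρ → (-8,7,11)
river: ρ → (11,15,-4)
river: ρ → (-4,17,7)
closes: descent 2, river 10
min |a| on river = 4

4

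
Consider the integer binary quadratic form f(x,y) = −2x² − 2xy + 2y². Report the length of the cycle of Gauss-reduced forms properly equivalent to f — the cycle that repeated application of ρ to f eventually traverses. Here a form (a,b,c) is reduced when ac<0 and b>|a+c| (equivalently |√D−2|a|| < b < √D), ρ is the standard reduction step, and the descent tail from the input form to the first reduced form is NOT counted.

D = 20, ⌊√D⌋ = 4
descent: ρ → (2,2,-2)  [lands on river]
river: ρ → (-2,2,2)
ρ-cycle length = 2 (tail of 1 descent step not counted)

2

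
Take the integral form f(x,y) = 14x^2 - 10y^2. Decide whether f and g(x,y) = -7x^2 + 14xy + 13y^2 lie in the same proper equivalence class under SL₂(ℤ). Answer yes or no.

D₁ = 560, D₂ = 560
river cycle of f (length 2): (-10, 20, 4), (4, 20, -10)
river cycle of g (length 6): (13, 12, -8), (-8, 20, 5), (5, 20, -8), (-8, 12, 13), (13, 14, -7), (-7, 14, 13)
cycles differ ⇒ inequivalent

no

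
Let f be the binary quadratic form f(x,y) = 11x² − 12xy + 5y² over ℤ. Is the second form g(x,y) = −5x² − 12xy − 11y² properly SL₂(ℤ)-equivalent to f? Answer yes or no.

D₁ = -76, D₂ = -76
f: translate: b→10 (≡-12 mod 22), so (11,-12,5)→(11,10,4)
f: flip: (11,10,4)→(4,-10,11)
f: translate: b→-2 (≡-10 mod 8), so (4,-10,11)→(4,-2,5)
f: reduced (well bottom): (4,-2,5) with a≤c, −a<b≤a
g is negative-definite; reduce −g:
−g: translate: b→2 (≡12 mod 10), so (5,12,11)→(5,2,4)
−g: flip: (5,2,4)→(4,-2,5)
−g: reduced (well bottom): (4,-2,5) with a≤c, −a<b≤a
flip sign back: reduced form of g is (-4,2,-5)
reduced forms (4, -2, 5) vs (-4, 2, -5) ⇒ inequivalent

no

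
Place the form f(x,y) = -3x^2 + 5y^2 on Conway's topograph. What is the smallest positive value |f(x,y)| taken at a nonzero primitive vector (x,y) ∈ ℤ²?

descent: ρ → (5,0,-3)
descent: ρ → (-3,6,2)  [lands on river]
river: ρ → (2,6,-3)
closes: descent 2, river 2
min |a| on river = 2

2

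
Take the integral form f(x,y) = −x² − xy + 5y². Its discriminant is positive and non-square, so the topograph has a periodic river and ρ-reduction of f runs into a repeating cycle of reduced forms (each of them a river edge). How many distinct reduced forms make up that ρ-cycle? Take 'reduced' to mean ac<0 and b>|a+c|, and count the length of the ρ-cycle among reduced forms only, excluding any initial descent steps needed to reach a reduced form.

D = 21, ⌊√D⌋ = 4
descent: ρ → (5,1,-1)
descent: ρ → (-1,3,3)  [lands on river]
river: ρ → (3,3,-1)
ρ-cycle length = 2 (tail of 2 descent steps not counted)

2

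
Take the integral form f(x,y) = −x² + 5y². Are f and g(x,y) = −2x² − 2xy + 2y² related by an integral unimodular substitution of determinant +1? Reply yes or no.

D₁ = 20, D₂ = 20
river cycle of f (length 2): (-1, 4, 1), (1, 4, -1)
river cycle of g (length 2): (2, 2, -2), (-2, 2, 2)
cycles differ ⇒ inequivalent

no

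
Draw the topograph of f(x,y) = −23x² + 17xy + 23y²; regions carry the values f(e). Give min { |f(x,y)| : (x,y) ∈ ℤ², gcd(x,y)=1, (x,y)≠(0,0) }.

river: ρ → (23,29,-17)
river: ρ → (-17,39,13)
river: ρ → (13,39,-17)
river: ρ → (-17,29,23)
river: ρ → (23,17,-23)
river: ρ → (-23,29,17)
river: ρ → (17,39,-13)
river: ρ → (-13,39,17)
river: ρ → (17,29,-23)
river: ρ → (-23,17,23)
closes: descent 0, river 10
min |a| on river = 13

13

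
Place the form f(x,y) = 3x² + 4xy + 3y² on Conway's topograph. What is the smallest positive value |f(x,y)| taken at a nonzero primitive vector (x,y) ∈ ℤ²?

translate: b→-2 (≡4 mod 6), so (3,4,3)→(3,-2,2)
flip: (3,-2,2)→(2,2,3)
reduced (well bottom): (2,2,3) with a≤c, −a<b≤a
well minimum = a = 2

2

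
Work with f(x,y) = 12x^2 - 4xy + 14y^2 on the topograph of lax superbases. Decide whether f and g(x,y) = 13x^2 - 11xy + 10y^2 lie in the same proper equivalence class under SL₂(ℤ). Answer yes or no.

D₁ = -656, D₂ = -399
discriminants differ ⇒ not SL₂(ℤ)-equivalent

no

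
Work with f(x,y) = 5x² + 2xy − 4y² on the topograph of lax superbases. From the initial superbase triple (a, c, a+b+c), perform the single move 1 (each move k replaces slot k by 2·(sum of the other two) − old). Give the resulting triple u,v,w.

start (5,-4,3) = (f(1,0),f(0,1),f(1,1))
replace slot 1: 2·((-4)+3) − 5 = -7 → (-7,-4,3)

-7,-4,3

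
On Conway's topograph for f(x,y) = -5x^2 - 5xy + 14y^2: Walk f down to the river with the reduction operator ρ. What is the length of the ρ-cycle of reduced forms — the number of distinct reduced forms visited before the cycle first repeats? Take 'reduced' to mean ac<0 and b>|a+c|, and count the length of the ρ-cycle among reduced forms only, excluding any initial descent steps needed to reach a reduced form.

D = 305, ⌊√D⌋ = 17
descent: ρ → (14,5,-5)
descent: ρ → (-5,15,4)  [lands on river]
river: ρ → (4,17,-1)
river: ρ → (-1,17,4)
river: ρ → (4,15,-5)
ρ-cycle length = 4 (tail of 2 descent steps not counted)

4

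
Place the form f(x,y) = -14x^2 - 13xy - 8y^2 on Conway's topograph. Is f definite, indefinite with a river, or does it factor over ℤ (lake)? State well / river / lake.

D = b²−4ac = (-13)² − 4·(-14)·(-8) = -279
D < 0 ⇒ definite ⇒ every region one sign ⇒ single well

well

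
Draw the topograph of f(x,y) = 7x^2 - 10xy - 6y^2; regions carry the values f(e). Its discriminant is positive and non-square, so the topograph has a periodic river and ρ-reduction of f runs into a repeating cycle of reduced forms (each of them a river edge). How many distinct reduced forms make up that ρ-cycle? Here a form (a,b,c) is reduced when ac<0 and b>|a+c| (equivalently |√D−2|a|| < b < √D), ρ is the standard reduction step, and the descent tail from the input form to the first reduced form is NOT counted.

D = 268, ⌊√D⌋ = 16
descent: ρ → (-6,10,7)  [lands on river]
river: ρ → (7,4,-9)
river: ρ → (-9,14,2)
river: ρ → (2,14,-9)
river: ρ → (-9,4,7)
river: ρ → (7,10,-6)
river: ρ → (-6,14,3)
river: ρ → (3,16,-1)
river: ρ → (-1,16,3)
river: ρ → (3,14,-6)
ρ-cycle length = 10 (tail of 1 descent step not counted)

10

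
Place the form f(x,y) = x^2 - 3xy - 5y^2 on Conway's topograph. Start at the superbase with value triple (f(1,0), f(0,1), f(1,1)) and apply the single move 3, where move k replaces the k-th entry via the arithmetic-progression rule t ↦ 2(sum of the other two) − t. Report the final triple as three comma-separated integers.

start (1,-5,-7) = (f(1,0),f(0,1),f(1,1))
replace slot 3: 2·(1+(-5)) − (-7) = -1 → (1,-5,-1)

1,-5,-1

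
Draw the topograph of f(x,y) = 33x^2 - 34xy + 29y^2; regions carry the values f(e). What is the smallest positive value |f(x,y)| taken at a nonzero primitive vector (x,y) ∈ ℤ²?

translate: b→32 (≡-34 mod 66), so (33,-34,29)→(33,32,28)
flip: (33,32,28)→(28,-32,33)
translate: b→24 (≡-32 mod 56), so (28,-32,33)→(28,24,29)
reduced (well bottom): (28,24,29) with a≤c, −a<b≤a
well minimum = a = 28

28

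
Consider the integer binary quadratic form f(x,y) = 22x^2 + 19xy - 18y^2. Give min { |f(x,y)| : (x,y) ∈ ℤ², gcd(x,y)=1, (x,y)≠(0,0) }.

river: ρ → (-18,17,23)
river: ρ → (23,29,-12)
river: ρ → (-12,43,2)
river: ρ → (2,41,-33)
river: ρ → (-33,25,10)
river: ρ → (10,35,-18)
river: ρ → (-18,37,8)
river: ρ → (8,43,-3)
river: ρ → (-3,41,22)
river: ρ → (22,3,-22)
river: ρ → (-22,41,3)
river: ρ → (3,43,-8)
river: ρ → (-8,37,18)
river: ρ → (18,35,-10)
river: ρ → (-10,25,33)
river: ρ → (33,41,-2)
river: ρ → (-2,43,12)
river: ρ → (12,29,-23)
river: ρ → (-23,17,18)
river: ρ → (18,19,-22)
river: ρ → (-22,25,15)
river: ρ → (15,35,-12)
river: ρ → (-12,37,12)
river: ρ → (12,35,-15)
river: ρ → (-15,25,22)
river: ρ → (22,19,-18)
closes: descent 0, river 26
min |a| on river = 2

2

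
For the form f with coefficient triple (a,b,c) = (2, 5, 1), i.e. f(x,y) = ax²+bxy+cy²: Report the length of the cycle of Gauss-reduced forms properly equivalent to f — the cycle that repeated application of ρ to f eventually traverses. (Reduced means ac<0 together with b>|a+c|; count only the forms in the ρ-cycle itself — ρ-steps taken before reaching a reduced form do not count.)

D = 17, ⌊√D⌋ = 4
descent: ρ → (1,3,-2)  [lands on river]
river: ρ → (-2,1,2)
river: ρ → (2,3,-1)
river: ρ → (-1,3,2)
river: ρ → (2,1,-2)
river: ρ → (-2,3,1)
ρ-cycle length = 6 (tail of 1 descent step not counted)

6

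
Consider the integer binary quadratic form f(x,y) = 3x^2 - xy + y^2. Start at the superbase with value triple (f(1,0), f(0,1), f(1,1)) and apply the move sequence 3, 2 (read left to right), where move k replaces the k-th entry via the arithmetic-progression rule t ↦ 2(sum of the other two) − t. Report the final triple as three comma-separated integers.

start (3,1,3) = (f(1,0),f(0,1),f(1,1))
replace slot 3: 2·(3+1) − 3 = 5 → (3,1,5)
replace slot 2: 2·(3+5) − 1 = 15 → (3,15,5)

3,15,5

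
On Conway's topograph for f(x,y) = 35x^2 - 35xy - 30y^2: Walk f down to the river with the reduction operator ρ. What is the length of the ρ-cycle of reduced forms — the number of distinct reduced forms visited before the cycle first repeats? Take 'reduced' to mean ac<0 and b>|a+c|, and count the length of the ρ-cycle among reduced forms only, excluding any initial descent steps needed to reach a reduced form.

D = 5425, ⌊√D⌋ = 73
descent: ρ → (-30,35,35)  [lands on river]
river: ρ → (35,35,-30)
river: ρ → (-30,25,40)
river: ρ → (40,55,-15)
river: ρ → (-15,65,20)
river: ρ → (20,55,-30)
river: ρ → (-30,65,10)
river: ρ → (10,55,-60)
river: ρ → (-60,65,5)
river: ρ → (5,65,-60)
river: ρ → (-60,55,10)
river: ρ → (10,65,-30)
river: ρ → (-30,55,20)
river: ρ → (20,65,-15)
river: ρ → (-15,55,40)
river: ρ → (40,25,-30)
ρ-cycle length = 16 (tail of 1 descent step not counted)

16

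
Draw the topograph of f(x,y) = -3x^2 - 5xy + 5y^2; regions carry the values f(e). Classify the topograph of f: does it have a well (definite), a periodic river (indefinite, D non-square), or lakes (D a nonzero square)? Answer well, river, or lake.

D = b²−4ac = (-5)² − 4·(-3)·5 = 85
D > 0 non-square ⇒ indefinite ⇒ periodic river

river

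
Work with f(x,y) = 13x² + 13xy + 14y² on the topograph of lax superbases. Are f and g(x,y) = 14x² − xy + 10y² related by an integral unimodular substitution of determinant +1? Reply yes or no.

D₁ = -559, D₂ = -559
f: reduced (well bottom): (13,13,14) with a≤c, −a<b≤a
g: flip: (14,-1,10)→(10,1,14)
g: reduced (well bottom): (10,1,14) with a≤c, −a<b≤a
reduced forms (13, 13, 14) vs (10, 1, 14) ⇒ inequivalent

no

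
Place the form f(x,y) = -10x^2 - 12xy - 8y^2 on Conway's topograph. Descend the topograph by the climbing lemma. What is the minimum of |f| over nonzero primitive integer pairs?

translate: b→-8 (≡12 mod 20), so (10,12,8)→(10,-8,6)
flip: (10,-8,6)→(6,8,10)
translate: b→-4 (≡8 mod 12), so (6,8,10)→(6,-4,8)
reduced (well bottom): (6,-4,8) with a≤c, −a<b≤a
well minimum |f| = |-6| = 6 (negative-definite)

6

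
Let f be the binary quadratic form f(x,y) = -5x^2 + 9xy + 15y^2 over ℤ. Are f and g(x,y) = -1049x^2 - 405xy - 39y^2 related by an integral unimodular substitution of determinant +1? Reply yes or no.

D₁ = 381, D₂ = 381
river cycle of f (length 6): (-5, 19, 1), (1, 19, -5), (-5, 11, 13), (13, 15, -3), (-3, 15, 13), (13, 11, -5)
river cycle of g (length 6): (1, 19, -5), (-5, 11, 13), (13, 15, -3), (-3, 15, 13), (13, 11, -5), (-5, 19, 1)
cycles coincide ⇒ equivalent

yes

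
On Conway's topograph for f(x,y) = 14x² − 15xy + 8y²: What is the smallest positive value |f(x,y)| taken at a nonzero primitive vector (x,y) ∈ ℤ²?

translate: b→13 (≡-15 mod 28), so (14,-15,8)→(14,13,7)
flip: (14,13,7)→(7,-13,14)
translate: b→1 (≡-13 mod 14), so (7,-13,14)→(7,1,8)
reduced (well bottom): (7,1,8) with a≤c, −a<b≤a
well minimum = a = 7

7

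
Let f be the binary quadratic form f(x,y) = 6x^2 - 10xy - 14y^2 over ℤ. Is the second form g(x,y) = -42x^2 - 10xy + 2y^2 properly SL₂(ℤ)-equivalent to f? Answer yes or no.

D₁ = 436, D₂ = 436
river cycle of f (length 14): (-14, 10, 6), (6, 14, -10), (-10, 6, 10), (10, 14, -6), (-6, 10, 14), (14, 18, -2), (-2, 18, 14), (14, 10, -6), (-6, 14, 10), (10, 6, -10), … (4 more)
river cycle of g (length 14): (2, 18, -14), (-14, 10, 6), (6, 14, -10), (-10, 6, 10), (10, 14, -6), (-6, 10, 14), (14, 18, -2), (-2, 18, 14), (14, 10, -6), (-6, 14, 10), … (4 more)
cycles coincide ⇒ equivalent

yes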